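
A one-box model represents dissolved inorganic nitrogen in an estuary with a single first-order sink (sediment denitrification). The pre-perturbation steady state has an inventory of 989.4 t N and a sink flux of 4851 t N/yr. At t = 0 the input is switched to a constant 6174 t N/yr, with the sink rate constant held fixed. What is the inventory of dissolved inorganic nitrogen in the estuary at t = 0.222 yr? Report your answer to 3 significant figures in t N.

τ = M₀/F₀ = 989.4/4851 = 0.2040 yr; rate constant k = 1/τ.
New steady state M_∞ = F₁/k = F₁·τ = 6174 × 0.2040 = 1259.2 t N.
M(t) = M_∞ + (M₀ − M_∞)·e^(−t/τ); t/τ = 0.222/0.2040 = 1.088, so e^(−t/τ) = 0.3367.
M(t) = 1259.2 − 269.8 × 0.3367 = 1168.4 t N.

1170 t N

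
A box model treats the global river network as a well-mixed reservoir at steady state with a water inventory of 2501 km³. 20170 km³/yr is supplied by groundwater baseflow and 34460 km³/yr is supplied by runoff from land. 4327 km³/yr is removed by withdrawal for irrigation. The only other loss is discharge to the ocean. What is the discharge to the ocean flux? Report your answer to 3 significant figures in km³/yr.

50300 km³/yr

At steady state ΣF_in = ΣF_out.
ΣF_in = 20170 + 34460 = 54630 km³/yr.
Discharge to the ocean flux = ΣF_in − (4327) = 54630 − 4327 = 50300 km³/yr.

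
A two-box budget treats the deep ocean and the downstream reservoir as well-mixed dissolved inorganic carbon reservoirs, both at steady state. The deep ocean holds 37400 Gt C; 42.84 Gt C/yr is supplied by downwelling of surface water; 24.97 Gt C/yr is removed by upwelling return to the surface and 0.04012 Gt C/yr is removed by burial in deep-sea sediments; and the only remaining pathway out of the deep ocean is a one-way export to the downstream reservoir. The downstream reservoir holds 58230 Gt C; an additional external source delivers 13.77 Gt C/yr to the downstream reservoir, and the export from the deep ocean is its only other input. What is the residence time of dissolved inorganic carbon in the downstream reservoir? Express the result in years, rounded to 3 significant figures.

1840 yr

Balance the deep ocean: ΣF_in = 42.840 Gt C/yr.
Export to the downstream reservoir = ΣF_in − (24.97 + 0.04012) = 17.830 Gt C/yr.
Total input to the downstream reservoir = 17.830 + 13.77 = 31.600 Gt C/yr; at steady state this equals its total output.
τ = M / F = 58230 / 31.600 = 1843 yr.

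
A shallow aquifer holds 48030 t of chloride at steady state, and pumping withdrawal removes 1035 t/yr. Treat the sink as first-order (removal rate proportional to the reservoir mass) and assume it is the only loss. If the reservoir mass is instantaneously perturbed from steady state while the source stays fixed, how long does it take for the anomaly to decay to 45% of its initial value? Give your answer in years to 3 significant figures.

For a linear reservoir the anomaly decays as exp(−t/τ) with τ = M/F = 48030/1035 = 46.41 yr.
exp(−t/τ) = 0.45 ⇒ t = −τ ln(0.45) = 46.41 × 0.7985 = 37.06 yr.

37.1 yr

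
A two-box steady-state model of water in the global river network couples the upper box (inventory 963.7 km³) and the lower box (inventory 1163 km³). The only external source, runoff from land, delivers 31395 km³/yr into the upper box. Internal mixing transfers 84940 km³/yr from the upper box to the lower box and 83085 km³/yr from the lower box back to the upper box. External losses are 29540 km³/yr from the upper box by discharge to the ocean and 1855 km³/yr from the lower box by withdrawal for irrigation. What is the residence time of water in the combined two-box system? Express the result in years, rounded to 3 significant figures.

For the system as a whole, the A↔B exchange is internal and contributes nothing to the throughput; only the external sinks remove mass.
M_total = 963.7 + 1163 = 2126.7 km³.
ΣF_external_out = 29540 + 1855 = 31395 km³/yr.
τ = M_total / ΣF_ext = 2126.7 / 31395 = 0.06774 yr.

0.0677 yr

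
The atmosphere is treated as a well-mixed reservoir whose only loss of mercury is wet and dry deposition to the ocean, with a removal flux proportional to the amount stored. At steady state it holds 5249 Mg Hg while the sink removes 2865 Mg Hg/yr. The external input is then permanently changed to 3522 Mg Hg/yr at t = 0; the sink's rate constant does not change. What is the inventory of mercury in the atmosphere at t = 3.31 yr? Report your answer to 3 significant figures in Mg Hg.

6260 Mg Hg

τ = M₀/F₀ = 5249/2865 = 1.832 yr; rate constant k = 1/τ.
New steady state M_∞ = F₁/k = F₁·τ = 3522 × 1.832 = 6452.7 Mg Hg.
M(t) = M_∞ + (M₀ − M_∞)·e^(−t/τ); t/τ = 3.31/1.832 = 1.807, so e^(−t/τ) = 0.1642.
M(t) = 6452.7 − 1204 × 0.1642 = 6255.0 Mg Hg.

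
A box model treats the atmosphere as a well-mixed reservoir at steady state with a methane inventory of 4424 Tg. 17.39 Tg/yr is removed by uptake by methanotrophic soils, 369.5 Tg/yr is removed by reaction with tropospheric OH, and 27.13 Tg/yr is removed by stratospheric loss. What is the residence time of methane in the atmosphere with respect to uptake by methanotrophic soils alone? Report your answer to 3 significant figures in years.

Residence time with respect to a single sink: τ = M / F_sink.
τ = 4424 / 17.39 = 254.4 yr.

254 yr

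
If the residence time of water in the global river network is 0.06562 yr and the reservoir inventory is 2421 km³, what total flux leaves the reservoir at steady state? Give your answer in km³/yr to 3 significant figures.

F = M / τ = 2421 / 0.06562 = 36890 km³/yr.

36900 km³/yr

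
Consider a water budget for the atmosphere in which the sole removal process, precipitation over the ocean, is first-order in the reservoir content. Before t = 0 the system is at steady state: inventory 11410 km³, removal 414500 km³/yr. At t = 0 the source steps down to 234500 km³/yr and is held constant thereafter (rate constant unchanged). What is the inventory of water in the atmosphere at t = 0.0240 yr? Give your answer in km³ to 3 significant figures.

The sink rate constant is k = F₀/M₀ = 414500/11410 = 36.33 yr⁻¹.
Solving dM/dt = F₁ − kM with M(0) = M₀ gives M(t) = F₁/k + (M₀ − F₁/k)·e^(−kt).
F₁/k = 234500/36.33 = 6455.1 km³; kt = 36.33 × 0.0240 = 0.8719, e^(−kt) = 0.4182.
M(0.0240) = 6455.1 + (11410 − 6455.1) × 0.4182 = 6455.1 + 2072 = 8527.1 km³.

8530 km³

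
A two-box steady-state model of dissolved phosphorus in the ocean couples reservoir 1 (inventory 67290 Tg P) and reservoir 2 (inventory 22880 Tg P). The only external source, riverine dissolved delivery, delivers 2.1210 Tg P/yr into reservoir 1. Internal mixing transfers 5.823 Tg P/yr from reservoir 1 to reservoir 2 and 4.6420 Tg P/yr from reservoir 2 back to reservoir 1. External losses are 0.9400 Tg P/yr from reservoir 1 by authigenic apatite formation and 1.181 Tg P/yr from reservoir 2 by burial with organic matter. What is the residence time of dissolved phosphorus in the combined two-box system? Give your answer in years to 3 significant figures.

For the system as a whole, the A↔B exchange is internal and contributes nothing to the throughput; only the external sinks remove mass.
M_total = 67290 + 22880 = 90170 Tg P.
ΣF_external_out = 0.9400 + 1.181 = 2.1210 Tg P/yr.
τ = M_total / ΣF_ext = 90170 / 2.1210 = 42510 yr.

42500 yr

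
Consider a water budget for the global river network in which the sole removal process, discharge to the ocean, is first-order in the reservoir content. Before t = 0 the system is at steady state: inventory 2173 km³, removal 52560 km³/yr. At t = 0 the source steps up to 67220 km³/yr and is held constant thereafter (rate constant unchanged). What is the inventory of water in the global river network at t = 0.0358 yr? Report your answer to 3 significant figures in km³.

2520 km³

τ = M₀/F₀ = 2173/52560 = 0.04134 yr; rate constant k = 1/τ.
New steady state M_∞ = F₁/k = F₁·τ = 67220 × 0.04134 = 2779.1 km³.
M(t) = M_∞ + (M₀ − M_∞)·e^(−t/τ); t/τ = 0.0358/0.04134 = 0.8659, so e^(−t/τ) = 0.4207.
M(t) = 2779.1 − 606.1 × 0.4207 = 2524.1 km³.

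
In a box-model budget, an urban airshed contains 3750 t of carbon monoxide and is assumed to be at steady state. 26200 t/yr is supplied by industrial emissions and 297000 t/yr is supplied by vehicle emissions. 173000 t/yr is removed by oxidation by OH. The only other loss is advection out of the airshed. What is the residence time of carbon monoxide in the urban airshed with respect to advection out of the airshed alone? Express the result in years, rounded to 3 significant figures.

0.0250 yr

At steady state ΣF_in = ΣF_out.
ΣF_in = 26200 + 297000 = 323200 t/yr.
Advection out of the airshed flux = ΣF_in − (173000) = 323200 − 173000 = 150200 t/yr.
τ = M / F = 3750 / 150200 = 0.02497 yr.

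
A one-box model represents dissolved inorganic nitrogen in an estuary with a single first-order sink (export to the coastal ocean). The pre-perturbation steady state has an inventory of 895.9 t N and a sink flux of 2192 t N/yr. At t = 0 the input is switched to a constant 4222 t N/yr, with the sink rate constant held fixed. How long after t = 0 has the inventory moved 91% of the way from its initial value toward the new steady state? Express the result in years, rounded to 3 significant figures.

τ = M₀/F₀ = 895.9/2192 = 0.4087 yr.
The remaining gap fraction is e^(−t/τ); 91% covered ⇒ e^(−t/τ) = 0.0900.
t = −τ ln(0.0900) = 0.4087 × 2.408 = 0.9842 yr.

0.984 yr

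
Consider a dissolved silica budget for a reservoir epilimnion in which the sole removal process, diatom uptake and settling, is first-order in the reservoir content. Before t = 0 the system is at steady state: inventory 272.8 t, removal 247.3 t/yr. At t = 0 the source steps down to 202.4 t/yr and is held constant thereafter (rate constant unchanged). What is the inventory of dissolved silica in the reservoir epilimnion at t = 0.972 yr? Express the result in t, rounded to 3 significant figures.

τ = M₀/F₀ = 272.8/247.3 = 1.103 yr; rate constant k = 1/τ.
New steady state M_∞ = F₁/k = F₁·τ = 202.4 × 1.103 = 223.27 t.
M(t) = M_∞ + (M₀ − M_∞)·e^(−t/τ); t/τ = 0.972/1.103 = 0.8811, so e^(−t/τ) = 0.4143.
M(t) = 223.27 + 49.53 × 0.4143 = 243.79 t.

244 t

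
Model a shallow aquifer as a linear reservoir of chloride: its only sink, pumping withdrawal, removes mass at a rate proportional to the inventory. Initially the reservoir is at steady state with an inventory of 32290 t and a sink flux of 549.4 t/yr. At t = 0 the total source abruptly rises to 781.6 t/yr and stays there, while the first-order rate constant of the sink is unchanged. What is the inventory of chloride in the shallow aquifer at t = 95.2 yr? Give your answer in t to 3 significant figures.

The sink rate constant is k = F₀/M₀ = 549.4/32290 = 0.01701 yr⁻¹.
Solving dM/dt = F₁ − kM with M(0) = M₀ gives M(t) = F₁/k + (M₀ − F₁/k)·e^(−kt).
F₁/k = 781.6/0.01701 = 45937 t; kt = 0.01701 × 95.2 = 1.620, e^(−kt) = 0.1979.
M(95.2) = 45937 + (32290 − 45937) × 0.1979 = 45937 − 2701 = 43236 t.

43200 t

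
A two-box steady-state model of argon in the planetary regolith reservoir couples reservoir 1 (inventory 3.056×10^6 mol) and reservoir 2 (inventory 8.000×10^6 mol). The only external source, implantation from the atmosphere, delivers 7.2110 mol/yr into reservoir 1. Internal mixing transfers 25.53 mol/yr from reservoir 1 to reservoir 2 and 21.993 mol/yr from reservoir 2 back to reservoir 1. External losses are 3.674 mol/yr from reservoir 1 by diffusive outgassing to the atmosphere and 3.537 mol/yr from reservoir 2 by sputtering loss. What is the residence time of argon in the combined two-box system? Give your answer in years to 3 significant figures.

1.53×10^6 yr

For the system as a whole, the A↔B exchange is internal and contributes nothing to the throughput; only the external sinks remove mass.
M_total = 3.056×10^6 + 8.000×10^6 = 1.1056×10^7 mol.
ΣF_external_out = 3.674 + 3.537 = 7.2110 mol/yr.
τ = M_total / ΣF_ext = 1.1056×10^7 / 7.2110 = 1.533×10^6 yr.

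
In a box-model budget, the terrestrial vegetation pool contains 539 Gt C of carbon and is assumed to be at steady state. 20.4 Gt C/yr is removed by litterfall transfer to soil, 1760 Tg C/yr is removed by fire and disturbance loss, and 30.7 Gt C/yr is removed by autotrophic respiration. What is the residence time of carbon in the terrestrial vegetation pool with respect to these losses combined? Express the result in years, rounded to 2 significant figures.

Convert the fire and disturbance loss flux: 1760 Tg C/yr = 1.760 Gt C/yr.
Total removal = 20.40 + 1.760 + 30.70 = 52.860 Gt C/yr.
τ = M / ΣF_out = 539 / 52.860 = 10.20 yr.

10 yr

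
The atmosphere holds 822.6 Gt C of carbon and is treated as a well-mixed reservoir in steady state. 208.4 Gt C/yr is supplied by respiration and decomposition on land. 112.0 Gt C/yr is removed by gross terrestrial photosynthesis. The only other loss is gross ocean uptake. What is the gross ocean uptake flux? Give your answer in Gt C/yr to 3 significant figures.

96.4 Gt C/yr

At steady state ΣF_in = ΣF_out.
ΣF_in = 208.40 Gt C/yr.
Gross ocean uptake flux = ΣF_in − (112.0) = 208.40 − 112.0 = 96.40 Gt C/yr.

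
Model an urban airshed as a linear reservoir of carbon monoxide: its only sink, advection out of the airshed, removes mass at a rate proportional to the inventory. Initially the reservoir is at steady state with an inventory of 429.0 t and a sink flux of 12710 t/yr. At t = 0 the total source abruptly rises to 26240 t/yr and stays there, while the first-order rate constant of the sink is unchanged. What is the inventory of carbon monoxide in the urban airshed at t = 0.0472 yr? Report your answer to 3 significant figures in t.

773 t

τ = M₀/F₀ = 429.0/12710 = 0.03375 yr; rate constant k = 1/τ.
New steady state M_∞ = F₁/k = F₁·τ = 26240 × 0.03375 = 885.68 t.
M(t) = M_∞ + (M₀ − M_∞)·e^(−t/τ); t/τ = 0.0472/0.03375 = 1.398, so e^(−t/τ) = 0.2470.
M(t) = 885.68 − 456.7 × 0.2470 = 772.88 t.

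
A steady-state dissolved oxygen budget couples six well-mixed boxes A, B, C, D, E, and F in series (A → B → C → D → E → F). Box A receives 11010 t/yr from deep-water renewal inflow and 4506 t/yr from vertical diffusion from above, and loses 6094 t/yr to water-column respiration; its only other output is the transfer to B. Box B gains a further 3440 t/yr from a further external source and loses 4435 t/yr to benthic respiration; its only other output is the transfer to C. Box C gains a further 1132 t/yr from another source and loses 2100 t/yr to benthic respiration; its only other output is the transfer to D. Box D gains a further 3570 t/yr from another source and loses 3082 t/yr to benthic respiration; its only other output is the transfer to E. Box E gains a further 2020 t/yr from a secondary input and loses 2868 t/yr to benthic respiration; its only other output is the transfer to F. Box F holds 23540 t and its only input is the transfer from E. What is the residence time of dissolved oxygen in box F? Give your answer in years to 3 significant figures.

Box A: F(A→B) = (11010 + 4506) − 6094 = 9422.0 t/yr.
Box B: F(B→C) = (9422.0 + 3440) − 4435 = 8427.0 t/yr.
Box C: F(C→D) = (8427.0 + 1132) − 2100 = 7459.0 t/yr.
Box D: F(D→E) = (7459.0 + 3570) − 3082 = 7947.0 t/yr.
Box E: F(E→F) = (7947.0 + 2020) − 2868 = 7099.0 t/yr.
Box F throughput = its input = 7099.0 t/yr; τ = 23540 / 7099.0 = 3.316 yr.

3.32 yr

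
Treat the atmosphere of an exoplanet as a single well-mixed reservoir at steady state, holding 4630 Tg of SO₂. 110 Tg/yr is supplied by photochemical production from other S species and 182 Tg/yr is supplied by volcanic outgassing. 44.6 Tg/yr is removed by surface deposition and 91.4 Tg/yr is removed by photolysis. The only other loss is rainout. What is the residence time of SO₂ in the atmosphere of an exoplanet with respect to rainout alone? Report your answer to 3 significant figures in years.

At steady state ΣF_in = ΣF_out.
ΣF_in = 110 + 182 = 292.00 Tg/yr.
Rainout flux = ΣF_in − (44.6 + 91.4) = 292.00 − 136.0 = 156.0 Tg/yr.
τ = M / F = 4630 / 156.0 = 29.68 yr.

29.7 yr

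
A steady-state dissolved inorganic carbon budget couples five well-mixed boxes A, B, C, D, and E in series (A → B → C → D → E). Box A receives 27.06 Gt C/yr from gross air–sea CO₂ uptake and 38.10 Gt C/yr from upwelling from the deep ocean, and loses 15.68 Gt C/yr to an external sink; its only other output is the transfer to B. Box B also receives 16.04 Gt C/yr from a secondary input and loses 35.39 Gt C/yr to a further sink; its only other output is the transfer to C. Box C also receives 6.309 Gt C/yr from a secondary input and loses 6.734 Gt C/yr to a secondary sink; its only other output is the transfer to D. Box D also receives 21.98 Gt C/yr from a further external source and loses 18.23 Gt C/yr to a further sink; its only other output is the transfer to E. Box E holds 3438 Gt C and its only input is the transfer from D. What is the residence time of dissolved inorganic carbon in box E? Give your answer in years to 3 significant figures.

103 yr

Box A: F(A→B) = (27.06 + 38.10) − 15.68 = 49.480 Gt C/yr.
Box B: F(B→C) = (49.480 + 16.04) − 35.39 = 30.130 Gt C/yr.
Box C: F(C→D) = (30.130 + 6.309) − 6.734 = 29.705 Gt C/yr.
Box D: F(D→E) = (29.705 + 21.98) − 18.23 = 33.455 Gt C/yr.
Box E throughput = its input = 33.455 Gt C/yr; τ = 3438 / 33.455 = 102.8 yr.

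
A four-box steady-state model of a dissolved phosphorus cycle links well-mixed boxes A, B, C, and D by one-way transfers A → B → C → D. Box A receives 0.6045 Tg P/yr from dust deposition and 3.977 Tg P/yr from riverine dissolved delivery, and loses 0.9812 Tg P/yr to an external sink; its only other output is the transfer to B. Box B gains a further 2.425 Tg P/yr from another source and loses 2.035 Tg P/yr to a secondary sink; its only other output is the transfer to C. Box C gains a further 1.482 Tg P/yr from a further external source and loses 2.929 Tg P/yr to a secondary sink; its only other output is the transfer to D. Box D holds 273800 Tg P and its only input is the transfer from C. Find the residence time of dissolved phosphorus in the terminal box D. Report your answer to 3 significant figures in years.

Box A: F(A→B) = (0.6045 + 3.977) − 0.9812 = 3.6003 Tg P/yr.
Box B: F(B→C) = (3.6003 + 2.425) − 2.035 = 3.9903 Tg P/yr.
Box C: F(C→D) = (3.9903 + 1.482) − 2.929 = 2.5433 Tg P/yr.
Box D throughput = its input = 2.5433 Tg P/yr; τ = 273800 / 2.5433 = 107700 yr.

108000 yr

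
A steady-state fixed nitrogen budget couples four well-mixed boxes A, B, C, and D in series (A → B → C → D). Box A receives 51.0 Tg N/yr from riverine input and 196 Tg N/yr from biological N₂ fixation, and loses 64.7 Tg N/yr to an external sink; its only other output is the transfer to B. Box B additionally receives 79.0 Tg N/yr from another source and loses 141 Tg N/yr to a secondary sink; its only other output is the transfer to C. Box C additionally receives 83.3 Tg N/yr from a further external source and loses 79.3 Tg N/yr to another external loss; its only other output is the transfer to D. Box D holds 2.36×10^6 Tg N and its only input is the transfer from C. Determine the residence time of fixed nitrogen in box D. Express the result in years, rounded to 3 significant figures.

19000 yr

Box A: F(A→B) = (51.0 + 196) − 64.7 = 182.30 Tg N/yr.
Box B: F(B→C) = (182.30 + 79.0) − 141 = 120.30 Tg N/yr.
Box C: F(C→D) = (120.30 + 83.3) − 79.3 = 124.30 Tg N/yr.
Box D throughput = its input = 124.30 Tg N/yr; τ = 2.36×10^6 / 124.30 = 18990 yr.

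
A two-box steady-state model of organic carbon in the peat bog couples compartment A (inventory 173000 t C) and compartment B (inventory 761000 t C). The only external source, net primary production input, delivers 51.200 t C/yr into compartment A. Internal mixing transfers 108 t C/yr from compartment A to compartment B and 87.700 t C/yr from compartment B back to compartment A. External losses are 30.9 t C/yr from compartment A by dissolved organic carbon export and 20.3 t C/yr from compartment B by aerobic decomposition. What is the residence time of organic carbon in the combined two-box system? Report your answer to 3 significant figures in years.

18200 yr

Residence time in the combined system uses the total inventory and the total *external* removal — internal exchanges between the two boxes cancel.
M_total = 173000 + 761000 = 934000 t C.
ΣF_external_out = 30.9 + 20.3 = 51.200 t C/yr.
τ = M_total / ΣF_ext = 934000 / 51.200 = 18240 yr.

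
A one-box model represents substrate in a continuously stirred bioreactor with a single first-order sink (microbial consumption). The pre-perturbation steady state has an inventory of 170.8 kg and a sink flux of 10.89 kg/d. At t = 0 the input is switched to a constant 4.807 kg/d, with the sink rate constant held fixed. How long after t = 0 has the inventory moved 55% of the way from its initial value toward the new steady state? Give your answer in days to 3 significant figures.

12.5 d

τ = M₀/F₀ = 170.8/10.89 = 15.68 d.
The remaining gap fraction is e^(−t/τ); 55% covered ⇒ e^(−t/τ) = 0.450.
t = −τ ln(0.450) = 15.68 × 0.7985 = 12.52 d.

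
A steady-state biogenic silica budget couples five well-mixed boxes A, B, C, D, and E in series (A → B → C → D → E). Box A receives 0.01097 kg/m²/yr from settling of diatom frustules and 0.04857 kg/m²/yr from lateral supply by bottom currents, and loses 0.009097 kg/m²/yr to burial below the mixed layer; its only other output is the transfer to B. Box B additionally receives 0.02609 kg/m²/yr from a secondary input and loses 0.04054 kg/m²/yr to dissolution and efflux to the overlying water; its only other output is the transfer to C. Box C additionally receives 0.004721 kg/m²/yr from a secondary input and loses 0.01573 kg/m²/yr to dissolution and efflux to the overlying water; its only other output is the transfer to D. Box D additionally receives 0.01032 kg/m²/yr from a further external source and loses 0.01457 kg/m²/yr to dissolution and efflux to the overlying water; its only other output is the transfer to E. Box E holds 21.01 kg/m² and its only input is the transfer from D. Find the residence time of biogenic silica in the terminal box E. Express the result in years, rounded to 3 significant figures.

1010 yr

Box A: F(A→B) = (0.01097 + 0.04857) − 0.009097 = 0.050443 kg/m²/yr.
Box B: F(B→C) = (0.050443 + 0.02609) − 0.04054 = 0.035993 kg/m²/yr.
Box C: F(C→D) = (0.035993 + 0.004721) − 0.01573 = 0.024984 kg/m²/yr.
Box D: F(D→E) = (0.024984 + 0.01032) − 0.01457 = 0.020734 kg/m²/yr.
Box E throughput = its input = 0.020734 kg/m²/yr; τ = 21.01 / 0.020734 = 1013 yr.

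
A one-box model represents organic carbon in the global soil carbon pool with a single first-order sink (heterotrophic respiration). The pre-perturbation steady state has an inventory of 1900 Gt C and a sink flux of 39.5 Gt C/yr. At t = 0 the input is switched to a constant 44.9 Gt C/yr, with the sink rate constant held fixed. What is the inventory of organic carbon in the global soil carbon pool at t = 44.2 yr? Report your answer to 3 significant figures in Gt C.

The sink rate constant is k = F₀/M₀ = 39.5/1900 = 0.02079 yr⁻¹.
Solving dM/dt = F₁ − kM with M(0) = M₀ gives M(t) = F₁/k + (M₀ − F₁/k)·e^(−kt).
F₁/k = 44.9/0.02079 = 2159.7 Gt C; kt = 0.02079 × 44.2 = 0.9189, e^(−kt) = 0.3990.
M(44.2) = 2159.7 + (1900 − 2159.7) × 0.3990 = 2159.7 − 103.6 = 2056.1 Gt C.

2060 Gt C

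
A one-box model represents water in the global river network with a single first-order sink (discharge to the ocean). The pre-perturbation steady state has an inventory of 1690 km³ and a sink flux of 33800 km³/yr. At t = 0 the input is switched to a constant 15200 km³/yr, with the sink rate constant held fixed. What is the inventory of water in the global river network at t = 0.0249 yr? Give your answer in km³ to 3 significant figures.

Residence time τ = M₀/F₀ = 0.05000 yr. The eventual steady state is M_∞ = M₀·(F₁/F₀) = 1690 × 15200/33800 = 760.00 km³.
The anomaly ΔM(t) = M(t) − M_∞ decays as ΔM₀·e^(−t/τ) with ΔM₀ = 1690 − 760.00 = 930.0 km³.
At t = 0.0249 yr, e^(−t/τ) = e^(−0.4980) = 0.6077, so ΔM = 565.2 km³ and M = 760.00 + 565.2 = 1325.2 km³.

1330 km³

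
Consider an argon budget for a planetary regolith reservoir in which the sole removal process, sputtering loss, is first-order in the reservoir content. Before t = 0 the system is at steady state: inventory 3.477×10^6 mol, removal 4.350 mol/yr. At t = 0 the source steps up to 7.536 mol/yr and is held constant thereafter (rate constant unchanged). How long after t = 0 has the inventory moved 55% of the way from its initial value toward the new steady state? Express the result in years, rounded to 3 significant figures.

638000 yr

τ = M₀/F₀ = 3.477×10^6/4.350 = 799300 yr.
The remaining gap fraction is e^(−t/τ); 55% covered ⇒ e^(−t/τ) = 0.450.
t = −τ ln(0.450) = 799300 × 0.7985 = 638300 yr.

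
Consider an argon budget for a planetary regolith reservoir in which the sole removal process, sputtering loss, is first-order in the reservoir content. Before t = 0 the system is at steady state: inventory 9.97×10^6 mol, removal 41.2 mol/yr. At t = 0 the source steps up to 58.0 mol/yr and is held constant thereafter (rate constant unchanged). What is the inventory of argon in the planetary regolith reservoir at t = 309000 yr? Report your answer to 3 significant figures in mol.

Residence time τ = M₀/F₀ = 242000 yr. The eventual steady state is M_∞ = M₀·(F₁/F₀) = 9.97×10^6 × 58.0/41.2 = 1.4035×10^7 mol.
The anomaly ΔM(t) = M(t) − M_∞ decays as ΔM₀·e^(−t/τ) with ΔM₀ = 9.97×10^6 − 1.4035×10^7 = −4.065×10^6 mol.
At t = 309000 yr, e^(−t/τ) = e^(−1.277) = 0.2789, so ΔM = −1.134×10^6 mol and M = 1.4035×10^7 − 1.134×10^6 = 1.2902×10^7 mol.

1.29×10^7 mol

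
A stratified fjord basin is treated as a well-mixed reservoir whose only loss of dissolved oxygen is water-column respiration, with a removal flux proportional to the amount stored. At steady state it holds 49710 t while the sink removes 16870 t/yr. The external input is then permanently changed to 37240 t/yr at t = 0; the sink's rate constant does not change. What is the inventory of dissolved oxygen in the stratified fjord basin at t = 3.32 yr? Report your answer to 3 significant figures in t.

90300 t

τ = M₀/F₀ = 49710/16870 = 2.947 yr; rate constant k = 1/τ.
New steady state M_∞ = F₁/k = F₁·τ = 37240 × 2.947 = 109730 t.
M(t) = M_∞ + (M₀ − M_∞)·e^(−t/τ); t/τ = 3.32/2.947 = 1.127, so e^(−t/τ) = 0.3241.
M(t) = 109730 − 60020 × 0.3241 = 90280 t.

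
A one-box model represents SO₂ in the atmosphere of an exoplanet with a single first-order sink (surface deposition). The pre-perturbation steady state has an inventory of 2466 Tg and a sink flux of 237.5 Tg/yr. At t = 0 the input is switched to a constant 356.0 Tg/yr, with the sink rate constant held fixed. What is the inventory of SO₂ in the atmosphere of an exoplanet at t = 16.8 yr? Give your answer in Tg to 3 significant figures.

τ = M₀/F₀ = 2466/237.5 = 10.38 yr; rate constant k = 1/τ.
New steady state M_∞ = F₁/k = F₁·τ = 356.0 × 10.38 = 3696.4 Tg.
M(t) = M_∞ + (M₀ − M_∞)·e^(−t/τ); t/τ = 16.8/10.38 = 1.618, so e^(−t/τ) = 0.1983.
M(t) = 3696.4 − 1230 × 0.1983 = 3452.4 Tg.

3450 Tg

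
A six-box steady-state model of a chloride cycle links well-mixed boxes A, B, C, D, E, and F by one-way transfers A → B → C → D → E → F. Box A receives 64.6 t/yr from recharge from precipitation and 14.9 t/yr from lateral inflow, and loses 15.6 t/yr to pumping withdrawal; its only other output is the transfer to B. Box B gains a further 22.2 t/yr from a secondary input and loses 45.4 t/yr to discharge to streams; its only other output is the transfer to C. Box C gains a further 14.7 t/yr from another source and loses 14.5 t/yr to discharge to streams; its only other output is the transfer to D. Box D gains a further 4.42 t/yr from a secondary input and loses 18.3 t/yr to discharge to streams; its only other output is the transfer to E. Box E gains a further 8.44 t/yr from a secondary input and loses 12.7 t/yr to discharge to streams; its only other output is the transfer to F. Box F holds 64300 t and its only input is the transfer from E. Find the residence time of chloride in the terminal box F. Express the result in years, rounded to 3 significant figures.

Box A: F(A→B) = (64.6 + 14.9) − 15.6 = 63.900 t/yr.
Box B: F(B→C) = (63.900 + 22.2) − 45.4 = 40.700 t/yr.
Box C: F(C→D) = (40.700 + 14.7) − 14.5 = 40.900 t/yr.
Box D: F(D→E) = (40.900 + 4.42) − 18.3 = 27.020 t/yr.
Box E: F(E→F) = (27.020 + 8.44) − 12.7 = 22.760 t/yr.
Box F throughput = its input = 22.760 t/yr; τ = 64300 / 22.760 = 2825 yr.

2830 yr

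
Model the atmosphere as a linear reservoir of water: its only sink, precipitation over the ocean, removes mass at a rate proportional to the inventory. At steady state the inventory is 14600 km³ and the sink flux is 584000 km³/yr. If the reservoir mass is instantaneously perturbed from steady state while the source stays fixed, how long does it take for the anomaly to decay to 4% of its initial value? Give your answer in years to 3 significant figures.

For a linear reservoir the anomaly decays as exp(−t/τ) with τ = M/F = 14600/584000 = 0.02500 yr.
exp(−t/τ) = 0.04 ⇒ t = −τ ln(0.04) = 0.02500 × 3.219 = 0.08047 yr.

0.0805 yr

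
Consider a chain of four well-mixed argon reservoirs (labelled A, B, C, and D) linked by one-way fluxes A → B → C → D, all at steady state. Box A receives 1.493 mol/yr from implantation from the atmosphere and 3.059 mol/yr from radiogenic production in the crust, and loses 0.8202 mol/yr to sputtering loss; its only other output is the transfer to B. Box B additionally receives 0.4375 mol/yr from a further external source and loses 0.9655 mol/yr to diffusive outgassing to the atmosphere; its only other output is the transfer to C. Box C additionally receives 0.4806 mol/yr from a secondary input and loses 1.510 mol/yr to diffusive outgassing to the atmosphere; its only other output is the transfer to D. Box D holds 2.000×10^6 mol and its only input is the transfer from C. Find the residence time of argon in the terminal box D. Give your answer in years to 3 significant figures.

Box A: F(A→B) = (1.493 + 3.059) − 0.8202 = 3.7318 mol/yr.
Box B: F(B→C) = (3.7318 + 0.4375) − 0.9655 = 3.2038 mol/yr.
Box C: F(C→D) = (3.2038 + 0.4806) − 1.510 = 2.1744 mol/yr.
Box D throughput = its input = 2.1744 mol/yr; τ = 2.000×10^6 / 2.1744 = 919800 yr.

920000 yr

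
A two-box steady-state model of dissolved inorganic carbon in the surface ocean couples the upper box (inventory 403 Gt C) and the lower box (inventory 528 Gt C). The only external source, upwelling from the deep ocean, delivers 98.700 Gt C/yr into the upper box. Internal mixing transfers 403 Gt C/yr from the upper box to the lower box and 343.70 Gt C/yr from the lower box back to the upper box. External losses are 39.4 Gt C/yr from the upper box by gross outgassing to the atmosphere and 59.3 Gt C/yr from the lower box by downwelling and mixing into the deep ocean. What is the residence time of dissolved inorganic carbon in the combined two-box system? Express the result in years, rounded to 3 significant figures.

For the system as a whole, the A↔B exchange is internal and contributes nothing to the throughput; only the external sinks remove mass.
M_total = 403 + 528 = 931.00 Gt C.
ΣF_external_out = 39.4 + 59.3 = 98.700 Gt C/yr.
τ = M_total / ΣF_ext = 931.00 / 98.700 = 9.433 yr.

9.43 yr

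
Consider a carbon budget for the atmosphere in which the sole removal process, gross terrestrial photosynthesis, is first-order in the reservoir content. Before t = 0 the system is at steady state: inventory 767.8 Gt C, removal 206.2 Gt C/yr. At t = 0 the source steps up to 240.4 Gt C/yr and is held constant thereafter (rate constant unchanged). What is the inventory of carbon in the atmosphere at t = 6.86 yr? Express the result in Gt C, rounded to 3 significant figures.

875 Gt C

Residence time τ = M₀/F₀ = 3.724 yr. The eventual steady state is M_∞ = M₀·(F₁/F₀) = 767.8 × 240.4/206.2 = 895.15 Gt C.
The anomaly ΔM(t) = M(t) − M_∞ decays as ΔM₀·e^(−t/τ) with ΔM₀ = 767.8 − 895.15 = −127.3 Gt C.
At t = 6.86 yr, e^(−t/τ) = e^(−1.842) = 0.1584, so ΔM = −20.18 Gt C and M = 895.15 − 20.18 = 874.97 Gt C.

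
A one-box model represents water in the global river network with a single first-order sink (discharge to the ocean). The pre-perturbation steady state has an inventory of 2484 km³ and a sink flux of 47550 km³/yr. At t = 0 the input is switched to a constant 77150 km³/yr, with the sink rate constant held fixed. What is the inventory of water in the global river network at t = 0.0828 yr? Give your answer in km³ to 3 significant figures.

3710 km³

τ = M₀/F₀ = 2484/47550 = 0.05224 yr; rate constant k = 1/τ.
New steady state M_∞ = F₁/k = F₁·τ = 77150 × 0.05224 = 4030.3 km³.
M(t) = M_∞ + (M₀ − M_∞)·e^(−t/τ); t/τ = 0.0828/0.05224 = 1.585, so e^(−t/τ) = 0.2049.
M(t) = 4030.3 − 1546 × 0.2049 = 3713.4 km³.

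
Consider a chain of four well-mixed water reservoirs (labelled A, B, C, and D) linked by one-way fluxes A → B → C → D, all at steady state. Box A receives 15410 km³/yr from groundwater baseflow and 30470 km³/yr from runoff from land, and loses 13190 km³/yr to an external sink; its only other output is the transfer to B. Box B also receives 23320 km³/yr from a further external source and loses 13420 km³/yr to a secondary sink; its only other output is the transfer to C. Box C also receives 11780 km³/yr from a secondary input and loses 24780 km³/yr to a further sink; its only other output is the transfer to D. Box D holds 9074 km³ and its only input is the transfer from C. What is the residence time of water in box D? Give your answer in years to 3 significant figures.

0.307 yr

Box A: F(A→B) = (15410 + 30470) − 13190 = 32690 km³/yr.
Box B: F(B→C) = (32690 + 23320) − 13420 = 42590 km³/yr.
Box C: F(C→D) = (42590 + 11780) − 24780 = 29590 km³/yr.
Box D throughput = its input = 29590 km³/yr; τ = 9074 / 29590 = 0.3067 yr.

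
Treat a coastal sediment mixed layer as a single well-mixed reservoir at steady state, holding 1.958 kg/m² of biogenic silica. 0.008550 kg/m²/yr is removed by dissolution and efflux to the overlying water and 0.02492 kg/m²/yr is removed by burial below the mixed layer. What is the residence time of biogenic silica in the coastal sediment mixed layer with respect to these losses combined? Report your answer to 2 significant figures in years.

Total removal = 0.008550 + 0.02492 = 0.033470 kg/m²/yr.
τ = M / ΣF_out = 1.958 / 0.033470 = 58.50 yr.

59 yr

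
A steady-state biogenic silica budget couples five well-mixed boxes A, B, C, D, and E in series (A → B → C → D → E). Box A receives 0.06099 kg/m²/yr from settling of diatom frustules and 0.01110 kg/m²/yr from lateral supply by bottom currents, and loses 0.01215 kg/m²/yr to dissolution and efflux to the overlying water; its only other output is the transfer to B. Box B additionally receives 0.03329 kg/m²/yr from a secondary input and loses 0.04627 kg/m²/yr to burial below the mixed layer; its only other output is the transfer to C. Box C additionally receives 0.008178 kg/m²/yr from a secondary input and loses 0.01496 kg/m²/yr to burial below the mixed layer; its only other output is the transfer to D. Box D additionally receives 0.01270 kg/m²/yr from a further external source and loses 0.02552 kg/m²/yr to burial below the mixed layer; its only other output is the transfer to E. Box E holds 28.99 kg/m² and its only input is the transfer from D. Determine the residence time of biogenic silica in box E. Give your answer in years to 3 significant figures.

Box A: F(A→B) = (0.06099 + 0.01110) − 0.01215 = 0.059940 kg/m²/yr.
Box B: F(B→C) = (0.059940 + 0.03329) − 0.04627 = 0.046960 kg/m²/yr.
Box C: F(C→D) = (0.046960 + 0.008178) − 0.01496 = 0.040178 kg/m²/yr.
Box D: F(D→E) = (0.040178 + 0.01270) − 0.02552 = 0.027358 kg/m²/yr.
Box E throughput = its input = 0.027358 kg/m²/yr; τ = 28.99 / 0.027358 = 1060 yr.

1060 yr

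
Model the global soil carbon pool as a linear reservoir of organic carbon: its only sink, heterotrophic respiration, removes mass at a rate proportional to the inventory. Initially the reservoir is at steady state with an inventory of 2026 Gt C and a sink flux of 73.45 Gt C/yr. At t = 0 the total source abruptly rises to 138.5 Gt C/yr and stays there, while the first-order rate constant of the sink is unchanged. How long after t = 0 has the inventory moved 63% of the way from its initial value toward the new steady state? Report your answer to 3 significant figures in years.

τ = M₀/F₀ = 2026/73.45 = 27.58 yr.
The remaining gap fraction is e^(−t/τ); 63% covered ⇒ e^(−t/τ) = 0.370.
t = −τ ln(0.370) = 27.58 × 0.9943 = 27.42 yr.

27.4 yr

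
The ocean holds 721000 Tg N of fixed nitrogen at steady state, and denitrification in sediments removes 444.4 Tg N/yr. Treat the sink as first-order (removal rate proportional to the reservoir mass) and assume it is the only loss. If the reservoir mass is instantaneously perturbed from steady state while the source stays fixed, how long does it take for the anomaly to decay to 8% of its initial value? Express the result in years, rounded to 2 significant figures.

4100 yr

For a linear reservoir the anomaly decays as exp(−t/τ) with τ = M/F = 721000/444.4 = 1622 yr.
exp(−t/τ) = 0.08 ⇒ t = −τ ln(0.08) = 1622 × 2.526 = 4098 yr.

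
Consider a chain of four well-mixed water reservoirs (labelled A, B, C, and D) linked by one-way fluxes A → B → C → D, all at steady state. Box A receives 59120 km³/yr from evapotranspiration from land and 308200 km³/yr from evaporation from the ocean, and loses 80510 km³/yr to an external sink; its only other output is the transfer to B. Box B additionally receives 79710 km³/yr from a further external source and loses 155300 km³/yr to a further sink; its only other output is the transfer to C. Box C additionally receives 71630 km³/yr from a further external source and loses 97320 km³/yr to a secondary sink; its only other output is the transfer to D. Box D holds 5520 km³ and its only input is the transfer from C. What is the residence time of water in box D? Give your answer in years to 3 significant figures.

Box A: F(A→B) = (59120 + 308200) − 80510 = 286810 km³/yr.
Box B: F(B→C) = (286810 + 79710) − 155300 = 211220 km³/yr.
Box C: F(C→D) = (211220 + 71630) − 97320 = 185530 km³/yr.
Box D throughput = its input = 185530 km³/yr; τ = 5520 / 185530 = 0.02975 yr.

0.0298 yr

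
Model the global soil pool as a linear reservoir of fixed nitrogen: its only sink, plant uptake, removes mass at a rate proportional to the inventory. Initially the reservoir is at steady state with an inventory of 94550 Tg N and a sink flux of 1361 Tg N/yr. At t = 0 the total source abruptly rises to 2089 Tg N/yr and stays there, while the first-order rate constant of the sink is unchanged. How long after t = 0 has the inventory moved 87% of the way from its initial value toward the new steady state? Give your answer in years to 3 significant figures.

τ = M₀/F₀ = 94550/1361 = 69.47 yr.
The remaining gap fraction is e^(−t/τ); 87% covered ⇒ e^(−t/τ) = 0.130.
t = −τ ln(0.130) = 69.47 × 2.040 = 141.7 yr.

142 yr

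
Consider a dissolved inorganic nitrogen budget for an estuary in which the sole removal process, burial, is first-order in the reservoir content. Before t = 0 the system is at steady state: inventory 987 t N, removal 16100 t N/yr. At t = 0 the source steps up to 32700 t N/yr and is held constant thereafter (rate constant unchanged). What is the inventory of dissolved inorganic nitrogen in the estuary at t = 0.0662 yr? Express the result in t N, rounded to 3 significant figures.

1660 t N

Residence time τ = M₀/F₀ = 0.06130 yr. The eventual steady state is M_∞ = M₀·(F₁/F₀) = 987 × 32700/16100 = 2004.7 t N.
The anomaly ΔM(t) = M(t) − M_∞ decays as ΔM₀·e^(−t/τ) with ΔM₀ = 987 − 2004.7 = −1018 t N.
At t = 0.0662 yr, e^(−t/τ) = e^(−1.080) = 0.3396, so ΔM = −345.6 t N and M = 2004.7 − 345.6 = 1659.0 t N.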